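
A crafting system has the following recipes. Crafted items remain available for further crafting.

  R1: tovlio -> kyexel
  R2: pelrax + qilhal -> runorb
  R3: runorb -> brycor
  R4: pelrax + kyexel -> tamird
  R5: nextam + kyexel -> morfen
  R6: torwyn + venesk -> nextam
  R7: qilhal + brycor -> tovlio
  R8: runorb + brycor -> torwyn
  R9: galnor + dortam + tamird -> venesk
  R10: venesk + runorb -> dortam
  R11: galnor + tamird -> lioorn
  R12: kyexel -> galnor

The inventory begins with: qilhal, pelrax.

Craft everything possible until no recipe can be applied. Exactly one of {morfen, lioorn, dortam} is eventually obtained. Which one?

pelrax + qilhal -> runorb (R2).
runorb -> brycor (R3).
Using R7, qilhal and brycor make tovlio.
tovlio -> kyexel (R1).
Using R4, pelrax and kyexel make tamird.
Using R12, kyexel makes galnor.
galnor + tamird -> lioorn (R11).
morfen would need nextam and kyexel (R5), but nextam is never obtained. dortam would need venesk and runorb (R10), but venesk is never obtained.

lioorn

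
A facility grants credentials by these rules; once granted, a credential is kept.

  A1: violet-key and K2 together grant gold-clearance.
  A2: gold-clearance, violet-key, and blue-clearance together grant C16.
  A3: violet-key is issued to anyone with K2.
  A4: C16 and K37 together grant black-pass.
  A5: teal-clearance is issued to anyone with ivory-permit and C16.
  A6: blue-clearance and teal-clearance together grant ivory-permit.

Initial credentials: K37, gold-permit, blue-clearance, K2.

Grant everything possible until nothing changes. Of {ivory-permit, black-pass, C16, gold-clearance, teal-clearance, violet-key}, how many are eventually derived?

Holding K2 grants violet-key (A3).
Holding violet-key and K2 grants gold-clearance (A1).
Holding gold-clearance, violet-key, and blue-clearance grants C16 (A2).
Holding C16 and K37 grants black-pass (A4).
ivory-permit would need blue-clearance and teal-clearance (A6), but teal-clearance is never granted.
black-pass: reached.
C16: reached.
gold-clearance: reached.
teal-clearance would need ivory-permit and C16 (A5), but ivory-permit is never granted.
violet-key: reached.
Reached: black-pass, C16, gold-clearance, and violet-key — 4 of the 6.

4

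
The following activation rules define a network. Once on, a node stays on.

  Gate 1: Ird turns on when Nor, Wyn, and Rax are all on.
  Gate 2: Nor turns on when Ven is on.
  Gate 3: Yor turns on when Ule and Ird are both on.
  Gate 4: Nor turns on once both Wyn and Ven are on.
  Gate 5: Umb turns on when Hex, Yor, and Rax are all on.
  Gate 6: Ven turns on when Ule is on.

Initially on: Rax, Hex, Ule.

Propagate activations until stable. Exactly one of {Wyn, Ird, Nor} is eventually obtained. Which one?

Nor

Gate 6: Ule on → Ven on.
Ven is on, so Nor turns on (Gate 2).
No rule produces Wyn, and it is not given. Ird would need Nor, Wyn, and Rax (Gate 1), but Wyn never turns on.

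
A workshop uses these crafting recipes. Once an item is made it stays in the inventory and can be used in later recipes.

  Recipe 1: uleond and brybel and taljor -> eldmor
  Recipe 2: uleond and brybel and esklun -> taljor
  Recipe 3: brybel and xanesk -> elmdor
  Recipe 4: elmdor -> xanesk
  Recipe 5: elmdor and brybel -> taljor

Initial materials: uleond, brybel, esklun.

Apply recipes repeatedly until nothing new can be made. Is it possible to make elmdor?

elmdor would need brybel and xanesk (Recipe 3), but xanesk is never obtained.

No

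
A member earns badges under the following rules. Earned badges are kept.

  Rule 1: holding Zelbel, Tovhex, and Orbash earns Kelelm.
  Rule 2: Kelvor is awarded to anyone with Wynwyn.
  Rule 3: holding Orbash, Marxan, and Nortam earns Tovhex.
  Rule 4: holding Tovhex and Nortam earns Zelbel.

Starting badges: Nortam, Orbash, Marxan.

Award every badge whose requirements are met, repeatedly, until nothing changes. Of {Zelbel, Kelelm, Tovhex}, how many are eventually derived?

With Orbash, Marxan, and Nortam, Tovhex is earned (Rule 3).
With Tovhex and Nortam, Zelbel is earned (Rule 4).
With Zelbel, Tovhex, and Orbash, Kelelm is earned (Rule 1).
Zelbel: reached.
Kelelm: reached.
Tovhex: reached.
All 3 are reached.

3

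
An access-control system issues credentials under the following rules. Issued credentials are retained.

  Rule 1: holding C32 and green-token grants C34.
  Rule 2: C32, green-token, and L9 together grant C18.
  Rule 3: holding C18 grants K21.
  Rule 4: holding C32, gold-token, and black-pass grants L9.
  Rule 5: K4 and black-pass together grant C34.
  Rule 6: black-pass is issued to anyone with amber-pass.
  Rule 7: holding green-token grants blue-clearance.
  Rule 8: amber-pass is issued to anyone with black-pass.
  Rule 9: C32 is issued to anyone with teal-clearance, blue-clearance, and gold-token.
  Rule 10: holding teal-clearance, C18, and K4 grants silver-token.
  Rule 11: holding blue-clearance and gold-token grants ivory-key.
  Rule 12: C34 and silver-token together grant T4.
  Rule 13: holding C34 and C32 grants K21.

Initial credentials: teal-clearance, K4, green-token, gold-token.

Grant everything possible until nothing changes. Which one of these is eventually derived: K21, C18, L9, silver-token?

Holding green-token grants blue-clearance (Rule 7).
Holding teal-clearance, blue-clearance, and gold-token grants C32 (Rule 9).
Holding C32 and green-token grants C34 (Rule 1).
Holding C34 and C32 grants K21 (Rule 13).
L9 would need C32, gold-token, and black-pass (Rule 4), but black-pass is never granted. silver-token would need teal-clearance, C18, and K4 (Rule 10), but C18 is never granted. C18 would need C32, green-token, and L9 (Rule 2), but L9 is never granted.

K21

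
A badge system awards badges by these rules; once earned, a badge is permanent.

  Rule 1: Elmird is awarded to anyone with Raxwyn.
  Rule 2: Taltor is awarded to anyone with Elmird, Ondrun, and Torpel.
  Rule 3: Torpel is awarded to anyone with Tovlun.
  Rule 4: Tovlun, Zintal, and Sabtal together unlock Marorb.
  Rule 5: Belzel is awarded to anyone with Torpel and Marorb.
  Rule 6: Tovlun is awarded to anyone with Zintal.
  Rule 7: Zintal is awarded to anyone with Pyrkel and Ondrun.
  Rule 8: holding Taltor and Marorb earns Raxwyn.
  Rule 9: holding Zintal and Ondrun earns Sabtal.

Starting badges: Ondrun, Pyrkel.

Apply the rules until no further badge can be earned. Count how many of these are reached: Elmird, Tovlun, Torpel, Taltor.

2

With Pyrkel and Ondrun, Zintal is earned (Rule 7).
With Zintal, Tovlun is earned (Rule 6).
With Tovlun, Torpel is earned (Rule 3).
Elmird would need Raxwyn (Rule 1), but Raxwyn is never earned.
Tovlun: reached.
Torpel: reached.
Taltor would need Elmird, Ondrun, and Torpel (Rule 2), but Elmird is never earned.
Reached: Tovlun and Torpel — 2 of the 4.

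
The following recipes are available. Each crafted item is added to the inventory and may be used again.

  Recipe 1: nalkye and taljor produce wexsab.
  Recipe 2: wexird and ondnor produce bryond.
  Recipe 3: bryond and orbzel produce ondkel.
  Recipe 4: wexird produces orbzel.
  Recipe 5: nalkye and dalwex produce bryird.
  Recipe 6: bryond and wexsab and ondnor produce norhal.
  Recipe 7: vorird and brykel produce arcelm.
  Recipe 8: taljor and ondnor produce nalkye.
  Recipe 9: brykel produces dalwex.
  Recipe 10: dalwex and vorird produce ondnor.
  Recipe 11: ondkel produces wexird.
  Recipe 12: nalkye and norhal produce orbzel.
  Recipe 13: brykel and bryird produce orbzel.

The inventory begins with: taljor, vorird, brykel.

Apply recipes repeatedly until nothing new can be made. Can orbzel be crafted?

brykel → dalwex (Recipe 9).
dalwex and vorird → ondnor (Recipe 10).
Using Recipe 8, taljor and ondnor make nalkye.
Using Recipe 5, nalkye and dalwex make bryird.
brykel and bryird → orbzel (Recipe 13).

Yes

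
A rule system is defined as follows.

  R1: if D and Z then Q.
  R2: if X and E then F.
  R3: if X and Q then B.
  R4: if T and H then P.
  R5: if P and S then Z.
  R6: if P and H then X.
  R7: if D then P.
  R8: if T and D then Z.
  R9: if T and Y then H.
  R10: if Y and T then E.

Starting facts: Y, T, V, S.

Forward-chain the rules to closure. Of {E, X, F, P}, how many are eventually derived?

4

Y and T hold, so E follows (R10).
T and Y hold, so H follows (R9).
T and H hold, so P follows (R4).
P and H hold, so X follows (R6).
X and E hold, so F follows (R2).
E: reached.
X: reached.
F: reached.
P: reached.
All 4 are reached.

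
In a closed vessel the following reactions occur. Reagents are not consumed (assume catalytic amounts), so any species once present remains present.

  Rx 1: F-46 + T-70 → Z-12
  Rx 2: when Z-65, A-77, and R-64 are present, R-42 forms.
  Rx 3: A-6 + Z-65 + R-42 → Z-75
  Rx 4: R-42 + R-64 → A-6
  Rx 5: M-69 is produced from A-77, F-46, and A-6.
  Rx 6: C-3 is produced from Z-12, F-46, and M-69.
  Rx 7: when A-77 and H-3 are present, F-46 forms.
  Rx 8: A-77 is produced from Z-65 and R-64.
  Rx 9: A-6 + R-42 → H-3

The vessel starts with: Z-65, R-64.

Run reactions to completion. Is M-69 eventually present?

Z-65 and R-64 present → A-77 forms (Rx 8).
Z-65, A-77, and R-64 present → R-42 forms (Rx 2).
R-42 and R-64 present → A-6 forms (Rx 4).
A-6 and R-42 present → H-3 forms (Rx 9).
A-77 and H-3 present → F-46 forms (Rx 7).
A-77, F-46, and A-6 present → M-69 forms (Rx 5).

Yes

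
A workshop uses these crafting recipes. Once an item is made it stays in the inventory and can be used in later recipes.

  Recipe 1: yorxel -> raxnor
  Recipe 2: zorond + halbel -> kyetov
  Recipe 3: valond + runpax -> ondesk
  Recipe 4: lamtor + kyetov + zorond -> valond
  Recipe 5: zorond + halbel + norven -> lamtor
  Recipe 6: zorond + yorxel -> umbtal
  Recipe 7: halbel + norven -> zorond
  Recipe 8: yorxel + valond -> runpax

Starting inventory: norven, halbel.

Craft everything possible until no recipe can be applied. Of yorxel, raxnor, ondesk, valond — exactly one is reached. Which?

halbel + norven -> zorond (Recipe 7).
Using Recipe 5, zorond, halbel, and norven make lamtor.
zorond + halbel -> kyetov (Recipe 2).
Using Recipe 4, lamtor, kyetov, and zorond make valond.
ondesk would need valond and runpax (Recipe 3), but runpax is never obtained. raxnor would need yorxel (Recipe 1), but yorxel is never obtained. No rule produces yorxel, and it is not given.

valond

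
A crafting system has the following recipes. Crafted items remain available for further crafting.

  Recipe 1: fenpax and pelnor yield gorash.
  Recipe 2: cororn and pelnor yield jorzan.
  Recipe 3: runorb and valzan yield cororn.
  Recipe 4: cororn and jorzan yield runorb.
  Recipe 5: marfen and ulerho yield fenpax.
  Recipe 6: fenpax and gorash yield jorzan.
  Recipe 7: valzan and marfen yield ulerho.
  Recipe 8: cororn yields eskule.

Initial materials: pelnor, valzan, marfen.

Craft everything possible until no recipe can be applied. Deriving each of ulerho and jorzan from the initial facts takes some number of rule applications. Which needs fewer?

ulerho

ulerho: valzan and marfen → ulerho (Recipe 7). [1 rule application]
jorzan: valzan and marfen → ulerho (Recipe 7). Using Recipe 5, marfen and ulerho make fenpax. Using Recipe 1, fenpax and pelnor make gorash. Using Recipe 6, fenpax and gorash make jorzan. [4 rule applications]
ulerho needs fewer.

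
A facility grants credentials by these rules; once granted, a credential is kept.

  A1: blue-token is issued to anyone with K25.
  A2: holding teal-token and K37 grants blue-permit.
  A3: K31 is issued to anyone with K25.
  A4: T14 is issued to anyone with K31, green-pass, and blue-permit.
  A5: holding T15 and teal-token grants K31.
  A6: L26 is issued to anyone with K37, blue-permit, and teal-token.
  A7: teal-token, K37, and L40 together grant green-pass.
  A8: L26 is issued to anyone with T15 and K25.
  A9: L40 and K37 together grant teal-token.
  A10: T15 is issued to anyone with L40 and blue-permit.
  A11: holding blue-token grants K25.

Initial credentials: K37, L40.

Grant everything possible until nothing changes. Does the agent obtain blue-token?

No

blue-token would need K25 (A1), but K25 is never granted.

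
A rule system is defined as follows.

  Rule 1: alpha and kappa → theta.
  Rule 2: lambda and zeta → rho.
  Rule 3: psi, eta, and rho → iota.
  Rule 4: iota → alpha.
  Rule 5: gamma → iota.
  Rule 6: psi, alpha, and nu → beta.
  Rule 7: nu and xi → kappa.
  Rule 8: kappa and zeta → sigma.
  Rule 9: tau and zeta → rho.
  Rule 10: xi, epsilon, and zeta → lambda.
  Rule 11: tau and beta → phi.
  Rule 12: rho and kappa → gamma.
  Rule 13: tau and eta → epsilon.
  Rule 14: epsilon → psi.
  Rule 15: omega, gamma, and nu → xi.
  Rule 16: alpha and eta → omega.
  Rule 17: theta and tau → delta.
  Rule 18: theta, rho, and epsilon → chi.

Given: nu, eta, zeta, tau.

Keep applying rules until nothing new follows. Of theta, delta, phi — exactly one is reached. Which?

phi

tau and zeta hold, so rho follows (Rule 9).
tau and eta hold, so epsilon follows (Rule 13).
epsilon holds, so psi follows (Rule 14).
From psi, eta, and rho, Rule 3 gives iota.
From iota, Rule 4 gives alpha.
From psi, alpha, and nu, Rule 6 gives beta.
tau and beta hold, so phi follows (Rule 11).
delta would need theta and tau (Rule 17), but theta is never established. theta would need alpha and kappa (Rule 1), but kappa is never established.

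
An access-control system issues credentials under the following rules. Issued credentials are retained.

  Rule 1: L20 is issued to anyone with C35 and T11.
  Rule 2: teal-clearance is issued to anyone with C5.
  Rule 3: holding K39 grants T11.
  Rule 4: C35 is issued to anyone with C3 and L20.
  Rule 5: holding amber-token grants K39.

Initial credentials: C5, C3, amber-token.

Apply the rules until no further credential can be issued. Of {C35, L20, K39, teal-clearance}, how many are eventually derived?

2

Holding amber-token grants K39 (Rule 5).
Holding C5 grants teal-clearance (Rule 2).
C35 would need C3 and L20 (Rule 4), but L20 is never granted.
L20 would need C35 and T11 (Rule 1), but C35 is never granted.
K39: reached.
teal-clearance: reached.
Reached: K39 and teal-clearance — 2 of the 4.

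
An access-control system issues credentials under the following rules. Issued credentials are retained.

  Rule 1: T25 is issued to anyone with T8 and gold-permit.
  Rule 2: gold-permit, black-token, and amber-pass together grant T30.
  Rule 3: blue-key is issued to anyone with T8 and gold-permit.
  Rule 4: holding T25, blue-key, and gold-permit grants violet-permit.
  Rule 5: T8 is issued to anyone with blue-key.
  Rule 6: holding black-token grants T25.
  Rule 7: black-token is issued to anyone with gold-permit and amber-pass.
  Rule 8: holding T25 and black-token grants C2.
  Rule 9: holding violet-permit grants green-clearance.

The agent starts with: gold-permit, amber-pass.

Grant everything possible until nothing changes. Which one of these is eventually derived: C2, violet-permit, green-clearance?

Holding gold-permit and amber-pass grants black-token (Rule 7).
Holding black-token grants T25 (Rule 6).
Holding T25 and black-token grants C2 (Rule 8).
green-clearance would need violet-permit (Rule 9), but violet-permit is never granted. violet-permit would need T25, blue-key, and gold-permit (Rule 4), but blue-key is never granted.

C2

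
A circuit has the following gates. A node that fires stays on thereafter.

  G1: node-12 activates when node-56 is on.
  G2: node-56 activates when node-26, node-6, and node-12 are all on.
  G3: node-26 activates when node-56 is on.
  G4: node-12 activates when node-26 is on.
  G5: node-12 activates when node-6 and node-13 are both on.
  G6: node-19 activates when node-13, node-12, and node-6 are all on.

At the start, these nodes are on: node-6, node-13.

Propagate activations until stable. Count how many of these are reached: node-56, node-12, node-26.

1

node-6 and node-13 are on, so node-12 activates (G5).
node-56 would need node-26, node-6, and node-12 (G2), but node-26 never turns on.
node-12: reached.
node-26 would need node-56 (G3), but node-56 never turns on.
Reached: node-12 — 1 of the 3.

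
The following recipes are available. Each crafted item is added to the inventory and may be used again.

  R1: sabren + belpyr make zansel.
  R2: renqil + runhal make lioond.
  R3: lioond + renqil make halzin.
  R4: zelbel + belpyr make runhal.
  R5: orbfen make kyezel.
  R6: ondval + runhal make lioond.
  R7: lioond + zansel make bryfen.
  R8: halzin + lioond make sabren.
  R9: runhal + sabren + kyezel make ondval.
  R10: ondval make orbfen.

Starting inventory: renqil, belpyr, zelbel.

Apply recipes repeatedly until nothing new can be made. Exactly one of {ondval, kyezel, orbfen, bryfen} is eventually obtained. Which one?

Using R4, zelbel and belpyr make runhal.
renqil + runhal → lioond (R2).
lioond + renqil → halzin (R3).
halzin + lioond → sabren (R8).
Using R1, sabren and belpyr make zansel.
lioond + zansel → bryfen (R7).
ondval would need runhal, sabren, and kyezel (R9), but kyezel is never obtained. orbfen would need ondval (R10), but ondval is never obtained. kyezel would need orbfen (R5), but orbfen is never obtained.

bryfen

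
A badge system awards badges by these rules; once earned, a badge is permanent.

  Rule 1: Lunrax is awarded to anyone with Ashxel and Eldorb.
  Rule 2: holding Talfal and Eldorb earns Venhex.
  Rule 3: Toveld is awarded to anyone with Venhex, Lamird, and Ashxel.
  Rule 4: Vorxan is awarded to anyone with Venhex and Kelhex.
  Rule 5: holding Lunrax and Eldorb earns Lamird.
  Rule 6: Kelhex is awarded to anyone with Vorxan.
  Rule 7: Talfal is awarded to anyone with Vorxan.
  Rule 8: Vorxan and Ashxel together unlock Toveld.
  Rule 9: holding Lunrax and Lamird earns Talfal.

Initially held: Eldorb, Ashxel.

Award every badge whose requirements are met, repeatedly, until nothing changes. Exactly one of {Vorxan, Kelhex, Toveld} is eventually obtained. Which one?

With Ashxel and Eldorb, Lunrax is earned (Rule 1).
With Lunrax and Eldorb, Lamird is earned (Rule 5).
With Lunrax and Lamird, Talfal is earned (Rule 9).
With Talfal and Eldorb, Venhex is earned (Rule 2).
With Venhex, Lamird, and Ashxel, Toveld is earned (Rule 3).
Vorxan would need Venhex and Kelhex (Rule 4), but Kelhex is never earned. Kelhex would need Vorxan (Rule 6), but Vorxan is never earned.

Toveld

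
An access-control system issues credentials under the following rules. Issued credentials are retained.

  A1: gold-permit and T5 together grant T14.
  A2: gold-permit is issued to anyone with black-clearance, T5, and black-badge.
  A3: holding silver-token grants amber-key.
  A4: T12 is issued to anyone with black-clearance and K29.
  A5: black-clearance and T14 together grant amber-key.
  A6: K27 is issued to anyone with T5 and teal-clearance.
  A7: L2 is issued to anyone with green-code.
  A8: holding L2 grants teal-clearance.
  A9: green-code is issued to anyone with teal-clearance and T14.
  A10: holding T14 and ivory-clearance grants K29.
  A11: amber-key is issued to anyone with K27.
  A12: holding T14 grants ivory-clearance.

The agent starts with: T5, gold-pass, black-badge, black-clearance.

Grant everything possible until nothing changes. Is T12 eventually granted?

Holding black-clearance, T5, and black-badge grants gold-permit (A2).
Holding gold-permit and T5 grants T14 (A1).
Holding T14 grants ivory-clearance (A12).
Holding T14 and ivory-clearance grants K29 (A10).
Holding black-clearance and K29 grants T12 (A4).

Yes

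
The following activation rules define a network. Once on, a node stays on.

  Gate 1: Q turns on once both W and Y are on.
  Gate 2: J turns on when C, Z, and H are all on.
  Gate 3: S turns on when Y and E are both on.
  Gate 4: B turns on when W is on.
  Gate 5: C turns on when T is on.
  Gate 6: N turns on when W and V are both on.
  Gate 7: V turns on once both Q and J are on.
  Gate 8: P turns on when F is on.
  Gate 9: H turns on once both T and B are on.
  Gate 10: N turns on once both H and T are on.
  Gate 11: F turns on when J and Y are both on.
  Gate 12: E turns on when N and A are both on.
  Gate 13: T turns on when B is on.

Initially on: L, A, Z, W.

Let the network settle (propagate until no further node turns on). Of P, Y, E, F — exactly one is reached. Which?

Gate 4: W on → B on.
Gate 13: B on → T on.
Gate 9: T and B on → H on.
H and T are on, so N turns on (Gate 10).
Gate 12: N and A on → E on.
No rule produces Y, and it is not given. P would need F (Gate 8), but F never turns on. F would need J and Y (Gate 11), but Y never turns on.

E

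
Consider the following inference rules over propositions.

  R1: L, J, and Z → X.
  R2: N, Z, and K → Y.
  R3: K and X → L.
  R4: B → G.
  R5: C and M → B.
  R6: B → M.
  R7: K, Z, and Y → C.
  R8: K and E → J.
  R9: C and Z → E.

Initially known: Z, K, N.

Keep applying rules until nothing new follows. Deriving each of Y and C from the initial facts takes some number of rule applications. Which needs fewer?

Y: From N, Z, and K, R2 gives Y. [1 rule application]
C: N, Z, and K hold, so Y follows (R2). K, Z, and Y hold, so C follows (R7). [2 rule applications]
Y needs fewer.

Y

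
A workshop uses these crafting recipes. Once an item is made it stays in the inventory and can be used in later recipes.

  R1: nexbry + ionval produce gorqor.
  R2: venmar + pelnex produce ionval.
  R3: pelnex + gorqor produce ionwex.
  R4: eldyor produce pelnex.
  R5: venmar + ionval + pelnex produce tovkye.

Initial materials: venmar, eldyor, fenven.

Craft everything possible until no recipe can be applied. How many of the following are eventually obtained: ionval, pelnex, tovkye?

3

eldyor → pelnex (R4).
venmar + pelnex → ionval (R2).
venmar + ionval + pelnex → tovkye (R5).
ionval: reached.
pelnex: reached.
tovkye: reached.
All 3 are reached.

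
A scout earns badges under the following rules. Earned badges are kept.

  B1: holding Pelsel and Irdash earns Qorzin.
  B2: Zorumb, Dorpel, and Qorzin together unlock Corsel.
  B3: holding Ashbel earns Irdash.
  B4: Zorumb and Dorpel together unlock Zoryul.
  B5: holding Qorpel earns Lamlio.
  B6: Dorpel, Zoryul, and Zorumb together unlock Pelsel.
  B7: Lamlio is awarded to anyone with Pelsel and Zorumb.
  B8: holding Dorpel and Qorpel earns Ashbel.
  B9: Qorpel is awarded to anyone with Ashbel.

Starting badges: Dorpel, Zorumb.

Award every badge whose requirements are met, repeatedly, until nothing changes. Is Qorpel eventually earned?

No

Qorpel would need Ashbel (B9), but Ashbel is never earned.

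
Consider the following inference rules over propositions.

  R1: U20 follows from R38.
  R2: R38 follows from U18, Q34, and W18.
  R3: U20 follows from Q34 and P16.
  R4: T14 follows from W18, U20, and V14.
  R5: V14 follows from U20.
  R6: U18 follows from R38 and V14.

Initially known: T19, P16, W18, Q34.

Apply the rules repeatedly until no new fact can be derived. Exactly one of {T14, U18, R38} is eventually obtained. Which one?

Q34 and P16 hold, so U20 follows (R3).
From U20, R5 gives V14.
W18, U20, and V14 hold, so T14 follows (R4).
R38 would need U18, Q34, and W18 (R2), but U18 is never established. U18 would need R38 and V14 (R6), but R38 is never established.

T14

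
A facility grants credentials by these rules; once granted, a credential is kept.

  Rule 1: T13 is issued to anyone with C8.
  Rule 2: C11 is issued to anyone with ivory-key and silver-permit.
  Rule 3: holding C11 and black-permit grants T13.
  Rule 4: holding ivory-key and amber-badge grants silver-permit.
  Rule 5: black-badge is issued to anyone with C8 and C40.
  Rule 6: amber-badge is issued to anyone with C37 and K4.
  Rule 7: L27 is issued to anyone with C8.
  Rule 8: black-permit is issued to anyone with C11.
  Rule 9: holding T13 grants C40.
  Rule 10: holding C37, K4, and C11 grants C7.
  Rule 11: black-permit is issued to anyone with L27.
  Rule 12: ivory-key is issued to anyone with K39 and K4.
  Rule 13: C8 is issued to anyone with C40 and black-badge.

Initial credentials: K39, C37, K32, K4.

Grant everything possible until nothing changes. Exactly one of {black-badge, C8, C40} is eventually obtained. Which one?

Holding K39 and K4 grants ivory-key (Rule 12).
Holding C37 and K4 grants amber-badge (Rule 6).
Holding ivory-key and amber-badge grants silver-permit (Rule 4).
Holding ivory-key and silver-permit grants C11 (Rule 2).
Holding C11 grants black-permit (Rule 8).
Holding C11 and black-permit grants T13 (Rule 3).
Holding T13 grants C40 (Rule 9).
C8 would need C40 and black-badge (Rule 13), but black-badge is never granted. black-badge would need C8 and C40 (Rule 5), but C8 is never granted.

C40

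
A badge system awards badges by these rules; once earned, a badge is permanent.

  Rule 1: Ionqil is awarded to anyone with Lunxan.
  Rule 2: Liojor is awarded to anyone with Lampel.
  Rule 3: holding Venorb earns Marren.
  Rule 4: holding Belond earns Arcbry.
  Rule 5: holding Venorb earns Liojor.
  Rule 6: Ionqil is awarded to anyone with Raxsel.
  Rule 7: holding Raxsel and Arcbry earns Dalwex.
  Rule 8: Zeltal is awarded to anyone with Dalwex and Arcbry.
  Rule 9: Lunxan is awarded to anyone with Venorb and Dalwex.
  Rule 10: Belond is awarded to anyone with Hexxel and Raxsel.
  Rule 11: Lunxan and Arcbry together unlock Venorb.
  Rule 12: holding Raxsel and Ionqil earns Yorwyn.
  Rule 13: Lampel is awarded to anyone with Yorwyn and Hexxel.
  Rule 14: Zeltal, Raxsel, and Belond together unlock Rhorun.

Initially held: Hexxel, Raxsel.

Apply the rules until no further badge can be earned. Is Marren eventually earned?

Marren would need Venorb (Rule 3), but Venorb is never earned.

No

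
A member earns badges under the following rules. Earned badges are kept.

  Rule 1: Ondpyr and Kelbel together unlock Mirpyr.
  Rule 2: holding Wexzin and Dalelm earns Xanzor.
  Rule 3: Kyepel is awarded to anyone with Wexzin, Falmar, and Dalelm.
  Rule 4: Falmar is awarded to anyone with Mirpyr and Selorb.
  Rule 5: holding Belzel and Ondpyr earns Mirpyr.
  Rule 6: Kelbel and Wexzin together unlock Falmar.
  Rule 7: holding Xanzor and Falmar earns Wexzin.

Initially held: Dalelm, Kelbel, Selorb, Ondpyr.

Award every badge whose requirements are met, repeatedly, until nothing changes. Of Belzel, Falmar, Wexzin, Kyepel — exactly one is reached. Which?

Falmar

With Ondpyr and Kelbel, Mirpyr is earned (Rule 1).
With Mirpyr and Selorb, Falmar is earned (Rule 4).
No rule produces Belzel, and it is not given. Wexzin would need Xanzor and Falmar (Rule 7), but Xanzor is never earned. Kyepel would need Wexzin, Falmar, and Dalelm (Rule 3), but Wexzin is never earned.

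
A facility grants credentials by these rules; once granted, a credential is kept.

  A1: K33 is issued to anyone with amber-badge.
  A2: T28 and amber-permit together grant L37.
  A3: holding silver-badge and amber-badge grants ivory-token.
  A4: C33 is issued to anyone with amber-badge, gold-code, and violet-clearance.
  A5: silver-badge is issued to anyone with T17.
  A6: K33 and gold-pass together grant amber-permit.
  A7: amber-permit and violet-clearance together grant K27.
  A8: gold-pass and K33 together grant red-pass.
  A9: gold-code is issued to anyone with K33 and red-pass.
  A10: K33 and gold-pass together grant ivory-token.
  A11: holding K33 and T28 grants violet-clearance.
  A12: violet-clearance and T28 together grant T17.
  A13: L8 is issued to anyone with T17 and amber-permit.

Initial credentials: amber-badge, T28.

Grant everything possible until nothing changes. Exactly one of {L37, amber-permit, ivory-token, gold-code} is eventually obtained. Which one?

ivory-token

Holding amber-badge grants K33 (A1).
Holding K33 and T28 grants violet-clearance (A11).
Holding violet-clearance and T28 grants T17 (A12).
Holding T17 grants silver-badge (A5).
Holding silver-badge and amber-badge grants ivory-token (A3).
gold-code would need K33 and red-pass (A9), but red-pass is never granted. amber-permit would need K33 and gold-pass (A6), but gold-pass is never granted. L37 would need T28 and amber-permit (A2), but amber-permit is never granted.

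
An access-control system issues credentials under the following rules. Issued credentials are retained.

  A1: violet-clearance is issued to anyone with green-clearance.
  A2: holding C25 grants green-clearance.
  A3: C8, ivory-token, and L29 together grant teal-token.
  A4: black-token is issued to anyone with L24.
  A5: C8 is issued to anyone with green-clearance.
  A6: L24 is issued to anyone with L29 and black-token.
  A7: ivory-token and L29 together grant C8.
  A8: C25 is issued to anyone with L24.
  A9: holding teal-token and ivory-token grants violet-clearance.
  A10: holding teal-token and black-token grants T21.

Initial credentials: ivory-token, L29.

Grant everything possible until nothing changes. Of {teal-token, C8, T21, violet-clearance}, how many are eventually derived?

Holding ivory-token and L29 grants C8 (A7).
Holding C8, ivory-token, and L29 grants teal-token (A3).
Holding teal-token and ivory-token grants violet-clearance (A9).
teal-token: reached.
C8: reached.
T21 would need teal-token and black-token (A10), but black-token is never granted.
violet-clearance: reached.
Reached: teal-token, C8, and violet-clearance — 3 of the 4.

3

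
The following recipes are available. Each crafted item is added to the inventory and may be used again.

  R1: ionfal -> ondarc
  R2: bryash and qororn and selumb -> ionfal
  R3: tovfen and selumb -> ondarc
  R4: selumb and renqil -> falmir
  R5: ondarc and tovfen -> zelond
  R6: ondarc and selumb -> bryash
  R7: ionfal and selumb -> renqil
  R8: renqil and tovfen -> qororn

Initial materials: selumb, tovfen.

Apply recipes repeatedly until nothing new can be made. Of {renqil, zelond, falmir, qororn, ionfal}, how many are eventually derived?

1

tovfen and selumb -> ondarc (R3).
ondarc and tovfen -> zelond (R5).
renqil would need ionfal and selumb (R7), but ionfal is never obtained.
zelond: reached.
falmir would need selumb and renqil (R4), but renqil is never obtained.
qororn would need renqil and tovfen (R8), but renqil is never obtained.
ionfal would need bryash, qororn, and selumb (R2), but qororn is never obtained.
Reached: zelond — 1 of the 5.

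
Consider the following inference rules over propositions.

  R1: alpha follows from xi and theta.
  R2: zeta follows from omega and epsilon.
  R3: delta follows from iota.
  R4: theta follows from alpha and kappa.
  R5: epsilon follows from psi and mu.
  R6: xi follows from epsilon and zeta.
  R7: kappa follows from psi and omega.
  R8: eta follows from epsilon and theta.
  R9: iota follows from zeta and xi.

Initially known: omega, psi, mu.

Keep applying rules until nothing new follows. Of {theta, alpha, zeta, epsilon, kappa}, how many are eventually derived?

3

From psi and mu, R5 gives epsilon.
psi and omega hold, so kappa follows (R7).
omega and epsilon hold, so zeta follows (R2).
theta would need alpha and kappa (R4), but alpha is never established.
alpha would need xi and theta (R1), but theta is never established.
zeta: reached.
epsilon: reached.
kappa: reached.
Reached: zeta, epsilon, and kappa — 3 of the 5.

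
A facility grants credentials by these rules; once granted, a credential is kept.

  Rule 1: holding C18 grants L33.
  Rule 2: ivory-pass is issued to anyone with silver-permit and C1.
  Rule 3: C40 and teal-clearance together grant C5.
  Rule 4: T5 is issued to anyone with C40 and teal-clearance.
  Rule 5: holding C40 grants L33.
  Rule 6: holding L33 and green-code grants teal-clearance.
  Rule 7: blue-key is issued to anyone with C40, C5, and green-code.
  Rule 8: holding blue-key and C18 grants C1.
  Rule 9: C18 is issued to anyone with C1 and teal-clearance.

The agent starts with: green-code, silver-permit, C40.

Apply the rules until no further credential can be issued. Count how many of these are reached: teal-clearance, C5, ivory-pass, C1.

Holding C40 grants L33 (Rule 5).
Holding L33 and green-code grants teal-clearance (Rule 6).
Holding C40 and teal-clearance grants C5 (Rule 3).
teal-clearance: reached.
C5: reached.
ivory-pass would need silver-permit and C1 (Rule 2), but C1 is never granted.
C1 would need blue-key and C18 (Rule 8), but C18 is never granted.
Reached: teal-clearance and C5 — 2 of the 4.

2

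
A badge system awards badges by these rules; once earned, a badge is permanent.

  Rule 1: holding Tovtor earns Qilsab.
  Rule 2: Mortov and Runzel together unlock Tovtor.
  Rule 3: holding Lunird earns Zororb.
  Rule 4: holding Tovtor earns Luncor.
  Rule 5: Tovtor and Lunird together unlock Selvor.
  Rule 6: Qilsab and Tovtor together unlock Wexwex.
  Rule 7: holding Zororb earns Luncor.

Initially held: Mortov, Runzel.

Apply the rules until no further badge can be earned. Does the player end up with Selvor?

No

Selvor would need Tovtor and Lunird (Rule 5), but Lunird is never earned.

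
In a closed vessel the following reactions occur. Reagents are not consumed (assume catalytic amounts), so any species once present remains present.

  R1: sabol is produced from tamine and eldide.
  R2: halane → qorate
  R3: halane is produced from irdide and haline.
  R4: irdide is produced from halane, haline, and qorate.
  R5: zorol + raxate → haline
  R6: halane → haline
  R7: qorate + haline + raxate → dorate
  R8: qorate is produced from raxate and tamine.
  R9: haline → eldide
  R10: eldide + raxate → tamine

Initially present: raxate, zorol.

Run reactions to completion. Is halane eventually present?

halane would need irdide and haline (R3), but irdide never forms.

No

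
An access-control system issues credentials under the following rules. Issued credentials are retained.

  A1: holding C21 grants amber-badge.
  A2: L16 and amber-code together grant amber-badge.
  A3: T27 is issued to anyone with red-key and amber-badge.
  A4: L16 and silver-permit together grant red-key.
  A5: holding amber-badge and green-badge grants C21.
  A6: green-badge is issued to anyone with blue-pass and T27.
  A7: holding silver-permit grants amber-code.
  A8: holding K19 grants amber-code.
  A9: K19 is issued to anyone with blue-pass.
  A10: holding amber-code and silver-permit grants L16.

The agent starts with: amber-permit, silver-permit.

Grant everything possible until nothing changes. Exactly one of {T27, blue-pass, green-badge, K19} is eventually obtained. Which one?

T27

Holding silver-permit grants amber-code (A7).
Holding amber-code and silver-permit grants L16 (A10).
Holding L16 and silver-permit grants red-key (A4).
Holding L16 and amber-code grants amber-badge (A2).
Holding red-key and amber-badge grants T27 (A3).
green-badge would need blue-pass and T27 (A6), but blue-pass is never granted. K19 would need blue-pass (A9), but blue-pass is never granted. No rule produces blue-pass, and it is not given.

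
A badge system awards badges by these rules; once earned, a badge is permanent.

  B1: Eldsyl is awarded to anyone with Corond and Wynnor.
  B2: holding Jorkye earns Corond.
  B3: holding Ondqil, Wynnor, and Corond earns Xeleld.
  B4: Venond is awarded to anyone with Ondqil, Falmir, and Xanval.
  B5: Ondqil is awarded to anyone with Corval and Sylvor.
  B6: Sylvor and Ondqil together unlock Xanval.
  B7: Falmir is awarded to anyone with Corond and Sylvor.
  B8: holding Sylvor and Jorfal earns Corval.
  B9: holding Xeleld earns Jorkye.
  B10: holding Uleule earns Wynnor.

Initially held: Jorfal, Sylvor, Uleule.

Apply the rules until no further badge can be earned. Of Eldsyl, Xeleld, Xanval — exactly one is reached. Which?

With Sylvor and Jorfal, Corval is earned (B8).
With Corval and Sylvor, Ondqil is earned (B5).
With Sylvor and Ondqil, Xanval is earned (B6).
Xeleld would need Ondqil, Wynnor, and Corond (B3), but Corond is never earned. Eldsyl would need Corond and Wynnor (B1), but Corond is never earned.

Xanval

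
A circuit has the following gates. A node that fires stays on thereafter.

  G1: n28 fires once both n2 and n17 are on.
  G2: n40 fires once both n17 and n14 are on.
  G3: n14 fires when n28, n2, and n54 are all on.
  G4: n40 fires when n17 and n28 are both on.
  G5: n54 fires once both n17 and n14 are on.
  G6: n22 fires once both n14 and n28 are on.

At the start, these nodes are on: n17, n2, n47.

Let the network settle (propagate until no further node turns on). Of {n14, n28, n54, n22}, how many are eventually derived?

1

G1: n2 and n17 on → n28 on.
n14 would need n28, n2, and n54 (G3), but n54 never turns on.
n28: reached.
n54 would need n17 and n14 (G5), but n14 never turns on.
n22 would need n14 and n28 (G6), but n14 never turns on.
Reached: n28 — 1 of the 4.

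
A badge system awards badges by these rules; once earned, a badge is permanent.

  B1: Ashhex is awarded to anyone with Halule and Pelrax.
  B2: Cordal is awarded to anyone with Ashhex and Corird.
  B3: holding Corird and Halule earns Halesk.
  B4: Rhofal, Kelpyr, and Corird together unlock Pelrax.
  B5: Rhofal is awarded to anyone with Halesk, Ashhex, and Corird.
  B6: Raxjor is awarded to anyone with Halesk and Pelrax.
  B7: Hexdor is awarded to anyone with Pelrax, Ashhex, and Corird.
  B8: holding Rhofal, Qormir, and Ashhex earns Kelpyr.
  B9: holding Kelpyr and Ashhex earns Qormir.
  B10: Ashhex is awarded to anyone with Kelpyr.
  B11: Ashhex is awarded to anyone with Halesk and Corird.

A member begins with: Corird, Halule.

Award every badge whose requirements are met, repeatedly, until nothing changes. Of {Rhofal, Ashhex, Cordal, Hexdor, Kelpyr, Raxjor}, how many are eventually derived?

3

With Corird and Halule, Halesk is earned (B3).
With Halesk and Corird, Ashhex is earned (B11).
With Halesk, Ashhex, and Corird, Rhofal is earned (B5).
With Ashhex and Corird, Cordal is earned (B2).
Rhofal: reached.
Ashhex: reached.
Cordal: reached.
Hexdor would need Pelrax, Ashhex, and Corird (B7), but Pelrax is never earned.
Kelpyr would need Rhofal, Qormir, and Ashhex (B8), but Qormir is never earned.
Raxjor would need Halesk and Pelrax (B6), but Pelrax is never earned.
Reached: Rhofal, Ashhex, and Cordal — 3 of the 6.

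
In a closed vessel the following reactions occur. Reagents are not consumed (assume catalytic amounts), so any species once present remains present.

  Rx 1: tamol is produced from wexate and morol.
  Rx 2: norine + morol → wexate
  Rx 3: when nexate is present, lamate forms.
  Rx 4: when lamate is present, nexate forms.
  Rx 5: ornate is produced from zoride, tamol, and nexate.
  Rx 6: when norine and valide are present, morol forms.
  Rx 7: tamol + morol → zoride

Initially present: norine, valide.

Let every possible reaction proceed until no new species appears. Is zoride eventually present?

Yes

norine and valide present → morol forms (Rx 6).
norine and morol present → wexate forms (Rx 2).
wexate and morol present → tamol forms (Rx 1).
tamol and morol present → zoride forms (Rx 7).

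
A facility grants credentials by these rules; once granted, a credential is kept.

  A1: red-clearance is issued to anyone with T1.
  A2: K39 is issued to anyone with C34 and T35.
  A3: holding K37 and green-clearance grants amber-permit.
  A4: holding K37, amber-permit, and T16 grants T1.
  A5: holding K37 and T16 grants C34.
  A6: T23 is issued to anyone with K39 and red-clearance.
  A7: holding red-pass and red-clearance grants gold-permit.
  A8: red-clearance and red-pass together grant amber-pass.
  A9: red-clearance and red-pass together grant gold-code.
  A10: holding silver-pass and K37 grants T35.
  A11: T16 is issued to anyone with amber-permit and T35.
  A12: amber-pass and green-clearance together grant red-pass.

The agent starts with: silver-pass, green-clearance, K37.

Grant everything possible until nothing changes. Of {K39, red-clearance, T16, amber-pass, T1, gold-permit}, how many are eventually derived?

Holding K37 and green-clearance grants amber-permit (A3).
Holding silver-pass and K37 grants T35 (A10).
Holding amber-permit and T35 grants T16 (A11).
Holding K37, amber-permit, and T16 grants T1 (A4).
Holding K37 and T16 grants C34 (A5).
Holding T1 grants red-clearance (A1).
Holding C34 and T35 grants K39 (A2).
K39: reached.
red-clearance: reached.
T16: reached.
amber-pass would need red-clearance and red-pass (A8), but red-pass is never granted.
T1: reached.
gold-permit would need red-pass and red-clearance (A7), but red-pass is never granted.
Reached: K39, red-clearance, T16, and T1 — 4 of the 6.

4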